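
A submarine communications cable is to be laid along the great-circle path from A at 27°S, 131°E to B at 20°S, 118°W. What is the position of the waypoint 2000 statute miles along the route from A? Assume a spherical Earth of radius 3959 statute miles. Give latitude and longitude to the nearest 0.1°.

≈ 36.6°S, 163.3°E

Write both endpoints as unit vectors p₁, p₂ with components (cos φ cos λ, cos φ sin λ, sin φ).
The central angle between the endpoints is δ = arccos(p₁·p₂) ≈ 1.716 rad (98.3°). The total great-circle distance is δ·R ≈ 1.716 × 3959 ≈ 6794 mi, so the target fraction is f = 2000/6794 ≈ 0.294.
Interpolate at f ≈ 0.294 with slerp weights a = sin((1−f)δ)/sin δ ≈ 0.946, b = sin(fδ)/sin δ ≈ 0.489.
p = a·p₁ + b·p₂ ≈ (-0.769, 0.230, -0.597); φ = arcsin(p_z) ≈ -36.64°, λ = atan2(p_y, p_x) ≈ 163.33°.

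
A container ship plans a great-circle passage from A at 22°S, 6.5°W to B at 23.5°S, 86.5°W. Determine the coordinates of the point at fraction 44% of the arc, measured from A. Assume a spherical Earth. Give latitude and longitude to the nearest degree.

≈ 29°S, 41°W

Convert each endpoint to a unit vector on the sphere (x = cos φ cos λ, y = cos φ sin λ, z = sin φ).
The central angle between the endpoints is δ = arccos(p₁·p₂) ≈ 1.269 rad (72.7°).
Interpolate at f = 0.44 with slerp weights a = sin((1−f)δ)/sin δ ≈ 0.683, b = sin(fδ)/sin δ ≈ 0.555.
p = a·p₁ + b·p₂ ≈ (0.660, -0.580, -0.477); φ = arcsin(p_z) ≈ -28.50°, λ = atan2(p_y, p_x) ≈ -41.27°.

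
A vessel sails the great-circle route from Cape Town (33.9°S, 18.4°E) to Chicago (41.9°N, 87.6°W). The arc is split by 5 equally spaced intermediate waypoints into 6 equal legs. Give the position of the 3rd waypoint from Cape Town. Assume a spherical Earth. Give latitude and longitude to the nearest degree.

Write both endpoints as unit vectors p₁, p₂ with components (cos φ cos λ, cos φ sin λ, sin φ).
The central angle between the endpoints is δ = arccos(p₁·p₂) ≈ 2.145 rad (122.9°).
Interpolate at f = 3/6 with slerp weights a = sin((1−f)δ)/sin δ ≈ 1.046, b = sin(fδ)/sin δ ≈ 1.046.
p = a·p₁ + b·p₂ ≈ (0.856, -0.504, 0.115); φ = arcsin(p_z) ≈ 6.61°, λ = atan2(p_y, p_x) ≈ -30.47°.

≈ 7°N, 30°W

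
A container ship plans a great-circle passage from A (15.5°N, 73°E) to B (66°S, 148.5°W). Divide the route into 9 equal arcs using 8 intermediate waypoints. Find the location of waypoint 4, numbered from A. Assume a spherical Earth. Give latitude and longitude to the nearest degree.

Write both endpoints as unit vectors p₁, p₂ with components (cos φ cos λ, cos φ sin λ, sin φ).
The central angle between the endpoints is δ = arccos(p₁·p₂) ≈ 2.138 rad (122.5°).
Interpolate at f = 4/9 with slerp weights a = sin((1−f)δ)/sin δ ≈ 1.100, b = sin(fδ)/sin δ ≈ 0.965.
p = a·p₁ + b·p₂ ≈ (-0.025, 0.809, -0.588); φ = arcsin(p_z) ≈ -35.99°, λ = atan2(p_y, p_x) ≈ 91.75°.

≈ (36°S, 92°E)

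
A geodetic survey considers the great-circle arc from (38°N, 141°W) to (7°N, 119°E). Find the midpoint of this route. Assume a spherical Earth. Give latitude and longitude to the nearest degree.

Convert each endpoint to a unit vector on the sphere (x = cos φ cos λ, y = cos φ sin λ, z = sin φ).
The central angle between the endpoints is δ = arccos(p₁·p₂) ≈ 1.632 rad (93.5°).
Interpolate at f = 1/2 with slerp weights a = sin((1−f)δ)/sin δ ≈ 0.730, b = sin(fδ)/sin δ ≈ 0.730.
p = a·p₁ + b·p₂ ≈ (-0.798, 0.272, 0.538); φ = arcsin(p_z) ≈ 32.56°, λ = atan2(p_y, p_x) ≈ 161.20°.

≈ (33°N, 161°E)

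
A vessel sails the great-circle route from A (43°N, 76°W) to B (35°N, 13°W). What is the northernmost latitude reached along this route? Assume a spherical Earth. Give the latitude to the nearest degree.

≈ 45°N

The great circle lies in the plane with unit normal n̂ = (p₁ × p₂)/|p₁ × p₂|.
Here n̂_z ≈ +0.713; the vertex latitude is φ_max = arccos|n̂_z| ≈ 44.5°.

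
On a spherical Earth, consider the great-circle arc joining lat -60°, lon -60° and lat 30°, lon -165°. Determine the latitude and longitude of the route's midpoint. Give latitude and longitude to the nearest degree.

Convert each endpoint to a unit vector on the sphere (x = cos φ cos λ, y = cos φ sin λ, z = sin φ).
The central angle between the endpoints is δ = arccos(p₁·p₂) ≈ 2.147 rad (123.0°).
Interpolate at f = 1/2 with slerp weights a = sin((1−f)δ)/sin δ ≈ 1.048, b = sin(fδ)/sin δ ≈ 1.048.
p = a·p₁ + b·p₂ ≈ (-0.615, -0.689, -0.384); φ = arcsin(p_z) ≈ -22.57°, λ = atan2(p_y, p_x) ≈ -131.75°.

≈ lat -23°, lon -132°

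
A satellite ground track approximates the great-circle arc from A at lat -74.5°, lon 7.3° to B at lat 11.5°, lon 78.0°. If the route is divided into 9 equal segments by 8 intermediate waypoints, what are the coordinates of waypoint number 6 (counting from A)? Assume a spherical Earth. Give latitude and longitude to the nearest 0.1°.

≈ lat -19.5°, lon 69.8°

From cos δ = sin φ₁ sin φ₂ + cos φ₁ cos φ₂ cos Δλ, the central angle is δ ≈ 1.677 rad (96.1°).
Interpolate at f = 6/9 with slerp weights a = sin((1−f)δ)/sin δ ≈ 0.533, b = sin(fδ)/sin δ ≈ 0.904.
p = a·p₁ + b·p₂ ≈ (0.326, 0.885, -0.334); φ = arcsin(p_z) ≈ -19.48°, λ = atan2(p_y, p_x) ≈ 69.80°.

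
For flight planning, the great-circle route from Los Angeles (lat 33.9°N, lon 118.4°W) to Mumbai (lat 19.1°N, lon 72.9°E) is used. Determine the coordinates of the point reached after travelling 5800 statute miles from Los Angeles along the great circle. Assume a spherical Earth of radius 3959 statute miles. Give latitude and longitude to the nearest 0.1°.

≈ lat 59.6°N, lon 88.3°E

Write both endpoints as unit vectors p₁, p₂ with components (cos φ cos λ, cos φ sin λ, sin φ).
The central angle between the endpoints is δ = arccos(p₁·p₂) ≈ 2.198 rad (125.9°). The total great-circle distance is δ·R ≈ 2.198 × 3959 ≈ 8701 mi, so the target fraction is f = 5800/8701 ≈ 0.667.
Interpolate at f ≈ 0.667 with slerp weights a = sin((1−f)δ)/sin δ ≈ 0.826, b = sin(fδ)/sin δ ≈ 1.228.
p = a·p₁ + b·p₂ ≈ (0.015, 0.506, 0.862); φ = arcsin(p_z) ≈ 59.59°, λ = atan2(p_y, p_x) ≈ 88.29°.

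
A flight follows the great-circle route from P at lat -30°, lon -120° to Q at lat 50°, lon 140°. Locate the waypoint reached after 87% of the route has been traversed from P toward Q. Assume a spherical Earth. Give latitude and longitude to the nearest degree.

Convert each endpoint to a unit vector on the sphere (x = cos φ cos λ, y = cos φ sin λ, z = sin φ).
The central angle between the endpoints is δ = arccos(p₁·p₂) ≈ 2.071 rad (118.7°).
Interpolate at f = 0.87 with slerp weights a = sin((1−f)δ)/sin δ ≈ 0.303, b = sin(fδ)/sin δ ≈ 1.109.
p = a·p₁ + b·p₂ ≈ (-0.678, 0.231, 0.698); φ = arcsin(p_z) ≈ 44.29°, λ = atan2(p_y, p_x) ≈ 161.17°.

≈ lat 44°, lon 161°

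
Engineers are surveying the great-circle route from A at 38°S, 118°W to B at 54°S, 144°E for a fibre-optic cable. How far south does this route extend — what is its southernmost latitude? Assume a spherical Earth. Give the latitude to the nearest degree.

≈ 59°S

The great circle lies in the plane with unit normal n̂ = (p₁ × p₂)/|p₁ × p₂|.
Here n̂_z ≈ -0.509; the vertex latitude is φ_max = arccos|n̂_z| ≈ 59.4°.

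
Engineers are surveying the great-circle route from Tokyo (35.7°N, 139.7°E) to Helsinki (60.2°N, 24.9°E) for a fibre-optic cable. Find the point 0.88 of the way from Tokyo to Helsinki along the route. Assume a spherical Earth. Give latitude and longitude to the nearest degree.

Convert each endpoint to a unit vector on the sphere (x = cos φ cos λ, y = cos φ sin λ, z = sin φ).
The central angle between the endpoints is δ = arccos(p₁·p₂) ≈ 1.227 rad (70.3°).
Interpolate at f = 0.88 with slerp weights a = sin((1−f)δ)/sin δ ≈ 0.156, b = sin(fδ)/sin δ ≈ 0.937.
p = a·p₁ + b·p₂ ≈ (0.326, 0.278, 0.904); φ = arcsin(p_z) ≈ 64.65°, λ = atan2(p_y, p_x) ≈ 40.46°.

≈ 65°N, 40°E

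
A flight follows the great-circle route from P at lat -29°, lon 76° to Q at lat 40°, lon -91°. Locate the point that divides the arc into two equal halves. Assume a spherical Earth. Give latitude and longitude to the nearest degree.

≈ lat 36°, lon 23°

Write both endpoints as unit vectors p₁, p₂ with components (cos φ cos λ, cos φ sin λ, sin φ).
The central angle between the endpoints is δ = arccos(p₁·p₂) ≈ 2.874 rad (164.7°).
Interpolate at f = 1/2 with slerp weights a = sin((1−f)δ)/sin δ ≈ 3.751, b = sin(fδ)/sin δ ≈ 3.751.
p = a·p₁ + b·p₂ ≈ (0.743, 0.310, 0.593); φ = arcsin(p_z) ≈ 36.34°, λ = atan2(p_y, p_x) ≈ 22.65°.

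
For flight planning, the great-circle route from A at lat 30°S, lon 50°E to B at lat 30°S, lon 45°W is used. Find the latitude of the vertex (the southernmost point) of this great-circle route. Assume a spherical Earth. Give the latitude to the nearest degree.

≈ 41°S

The great circle lies in the plane with unit normal n̂ = (p₁ × p₂)/|p₁ × p₂|.
Here n̂_z ≈ -0.760; the vertex latitude is φ_max = arccos|n̂_z| ≈ 40.5°.
Check via Clairaut: cos φ_max = |cos φ₁| · sin C = cos(30.0°)·sin(118.6°) ≈ 0.760, again giving ≈ 40.5°.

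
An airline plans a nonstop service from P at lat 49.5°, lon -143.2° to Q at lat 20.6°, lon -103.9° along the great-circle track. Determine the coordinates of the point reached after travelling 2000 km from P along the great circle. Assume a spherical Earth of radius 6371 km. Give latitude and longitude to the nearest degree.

The haversine formula gives a central angle δ ≈ 0.741 rad (42.4°) between the endpoints. The total great-circle distance is δ·R ≈ 0.741 × 6371 ≈ 4719 km, so the target fraction is f = 2000/4719 ≈ 0.424.
Interpolate at f ≈ 0.424 with slerp weights a = sin((1−f)δ)/sin δ ≈ 0.613, b = sin(fδ)/sin δ ≈ 0.458.
p = a·p₁ + b·p₂ ≈ (-0.422, -0.654, 0.627); φ = arcsin(p_z) ≈ 38.86°, λ = atan2(p_y, p_x) ≈ -122.81°.

≈ lat 39°, lon -123°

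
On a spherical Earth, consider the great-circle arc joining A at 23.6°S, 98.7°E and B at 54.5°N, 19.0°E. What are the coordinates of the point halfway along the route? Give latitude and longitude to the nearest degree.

The haversine formula gives a central angle δ ≈ 1.804 rad (103.3°) between the endpoints.
Interpolate at f = 1/2 with slerp weights a = sin((1−f)δ)/sin δ ≈ 0.806, b = sin(fδ)/sin δ ≈ 0.806.
p = a·p₁ + b·p₂ ≈ (0.331, 0.883, 0.334); φ = arcsin(p_z) ≈ 19.49°, λ = atan2(p_y, p_x) ≈ 69.45°.

≈ 19°N, 69°E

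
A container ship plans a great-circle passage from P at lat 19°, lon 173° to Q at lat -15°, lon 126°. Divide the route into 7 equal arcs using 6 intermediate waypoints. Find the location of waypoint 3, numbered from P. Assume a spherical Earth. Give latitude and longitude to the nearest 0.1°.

≈ lat 4.7°, lon 152.5°

Write both endpoints as unit vectors p₁, p₂ with components (cos φ cos λ, cos φ sin λ, sin φ).
The central angle between the endpoints is δ = arccos(p₁·p₂) ≈ 1.002 rad (57.4°).
Interpolate at f = 3/7 with slerp weights a = sin((1−f)δ)/sin δ ≈ 0.643, b = sin(fδ)/sin δ ≈ 0.494.
p = a·p₁ + b·p₂ ≈ (-0.884, 0.460, 0.081); φ = arcsin(p_z) ≈ 4.67°, λ = atan2(p_y, p_x) ≈ 152.50°.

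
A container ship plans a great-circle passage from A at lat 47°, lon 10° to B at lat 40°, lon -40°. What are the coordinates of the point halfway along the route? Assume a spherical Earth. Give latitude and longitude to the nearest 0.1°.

Write both endpoints as unit vectors p₁, p₂ with components (cos φ cos λ, cos φ sin λ, sin φ).
The central angle between the endpoints is δ = arccos(p₁·p₂) ≈ 0.634 rad (36.3°).
Interpolate at f = 1/2 with slerp weights a = sin((1−f)δ)/sin δ ≈ 0.526, b = sin(fδ)/sin δ ≈ 0.526.
p = a·p₁ + b·p₂ ≈ (0.662, -0.197, 0.723); φ = arcsin(p_z) ≈ 46.31°, λ = atan2(p_y, p_x) ≈ -16.55°.

≈ lat 46.3°, lon -16.6°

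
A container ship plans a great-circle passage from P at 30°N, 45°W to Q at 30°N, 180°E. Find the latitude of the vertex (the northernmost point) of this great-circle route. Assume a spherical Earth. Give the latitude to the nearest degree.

The great circle lies in the plane with unit normal n̂ = (p₁ × p₂)/|p₁ × p₂|.
Here n̂_z ≈ -0.552; the vertex latitude is φ_max = arccos|n̂_z| ≈ 56.5°.

≈ 56°N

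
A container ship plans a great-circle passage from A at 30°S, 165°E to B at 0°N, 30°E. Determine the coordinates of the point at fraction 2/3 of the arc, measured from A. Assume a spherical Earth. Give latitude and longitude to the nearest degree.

≈ 25°S, 65°E

Convert each endpoint to a unit vector on the sphere (x = cos φ cos λ, y = cos φ sin λ, z = sin φ).
The central angle between the endpoints is δ = arccos(p₁·p₂) ≈ 2.230 rad (127.8°).
Interpolate at f = 2/3 with slerp weights a = sin((1−f)δ)/sin δ ≈ 0.856, b = sin(fδ)/sin δ ≈ 1.260.
p = a·p₁ + b·p₂ ≈ (0.376, 0.822, -0.428); φ = arcsin(p_z) ≈ -25.34°, λ = atan2(p_y, p_x) ≈ 65.45°.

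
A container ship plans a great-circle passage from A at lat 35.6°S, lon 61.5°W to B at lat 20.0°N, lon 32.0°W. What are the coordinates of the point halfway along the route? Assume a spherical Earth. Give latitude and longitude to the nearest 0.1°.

≈ lat 8.1°S, lon 45.7°W

The haversine formula gives a central angle δ ≈ 1.086 rad (62.2°) between the endpoints.
Interpolate at f = 1/2 with slerp weights a = sin((1−f)δ)/sin δ ≈ 0.584, b = sin(fδ)/sin δ ≈ 0.584.
p = a·p₁ + b·p₂ ≈ (0.692, -0.708, -0.140); φ = arcsin(p_z) ≈ -8.06°, λ = atan2(p_y, p_x) ≈ -45.66°.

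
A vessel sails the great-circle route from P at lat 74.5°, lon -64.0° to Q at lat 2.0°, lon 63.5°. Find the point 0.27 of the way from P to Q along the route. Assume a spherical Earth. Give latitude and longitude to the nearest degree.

The haversine formula gives a central angle δ ≈ 1.700 rad (97.4°) between the endpoints.
Interpolate at f = 0.27 with slerp weights a = sin((1−f)δ)/sin δ ≈ 0.954, b = sin(fδ)/sin δ ≈ 0.447.
p = a·p₁ + b·p₂ ≈ (0.311, 0.170, 0.935); φ = arcsin(p_z) ≈ 69.23°, λ = atan2(p_y, p_x) ≈ 28.73°.

≈ lat 69°, lon 29°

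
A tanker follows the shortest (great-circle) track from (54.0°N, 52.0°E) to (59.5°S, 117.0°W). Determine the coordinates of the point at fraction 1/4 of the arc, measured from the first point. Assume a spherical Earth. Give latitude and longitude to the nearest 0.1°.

Write both endpoints as unit vectors p₁, p₂ with components (cos φ cos λ, cos φ sin λ, sin φ).
The central angle between the endpoints is δ = arccos(p₁·p₂) ≈ 2.999 rad (171.9°).
Interpolate at f = 1/4 with slerp weights a = sin((1−f)δ)/sin δ ≈ 5.494, b = sin(fδ)/sin δ ≈ 4.811.
p = a·p₁ + b·p₂ ≈ (0.880, 0.369, 0.300); φ = arcsin(p_z) ≈ 17.44°, λ = atan2(p_y, p_x) ≈ 22.77°.

≈ (17.4°N, 22.8°E)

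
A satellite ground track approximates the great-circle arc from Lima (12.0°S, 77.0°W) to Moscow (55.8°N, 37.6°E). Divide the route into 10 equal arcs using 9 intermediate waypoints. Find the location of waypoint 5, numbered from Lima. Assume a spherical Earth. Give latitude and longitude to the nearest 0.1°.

≈ 34.4°N, 42.5°W

Convert each endpoint to a unit vector on the sphere (x = cos φ cos λ, y = cos φ sin λ, z = sin φ).
The central angle between the endpoints is δ = arccos(p₁·p₂) ≈ 1.983 rad (113.6°).
Interpolate at f = 5/10 with slerp weights a = sin((1−f)δ)/sin δ ≈ 0.914, b = sin(fδ)/sin δ ≈ 0.914.
p = a·p₁ + b·p₂ ≈ (0.608, -0.557, 0.566); φ = arcsin(p_z) ≈ 34.44°, λ = atan2(p_y, p_x) ≈ -42.52°.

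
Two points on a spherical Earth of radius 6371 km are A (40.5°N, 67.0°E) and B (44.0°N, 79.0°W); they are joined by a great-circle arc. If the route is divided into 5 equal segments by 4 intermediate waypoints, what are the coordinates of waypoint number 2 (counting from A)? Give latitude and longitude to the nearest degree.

Write both endpoints as unit vectors p₁, p₂ with components (cos φ cos λ, cos φ sin λ, sin φ).
The central angle between the endpoints is δ = arccos(p₁·p₂) ≈ 1.573 rad (90.1°).
Interpolate at f = 2/5 with slerp weights a = sin((1−f)δ)/sin δ ≈ 0.810, b = sin(fδ)/sin δ ≈ 0.589.
p = a·p₁ + b·p₂ ≈ (0.321, 0.151, 0.935); φ = arcsin(p_z) ≈ 69.19°, λ = atan2(p_y, p_x) ≈ 25.20°.

≈ (69°N, 25°E)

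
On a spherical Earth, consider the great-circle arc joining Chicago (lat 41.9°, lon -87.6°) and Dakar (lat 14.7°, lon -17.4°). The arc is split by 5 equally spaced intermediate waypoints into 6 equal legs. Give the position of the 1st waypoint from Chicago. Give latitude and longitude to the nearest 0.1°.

≈ lat 40.6°, lon -73.1°

Write both endpoints as unit vectors p₁, p₂ with components (cos φ cos λ, cos φ sin λ, sin φ).
The central angle between the endpoints is δ = arccos(p₁·p₂) ≈ 1.145 rad (65.6°).
Interpolate at f = 1/6 with slerp weights a = sin((1−f)δ)/sin δ ≈ 0.896, b = sin(fδ)/sin δ ≈ 0.208.
p = a·p₁ + b·p₂ ≈ (0.220, -0.726, 0.651); φ = arcsin(p_z) ≈ 40.62°, λ = atan2(p_y, p_x) ≈ -73.14°.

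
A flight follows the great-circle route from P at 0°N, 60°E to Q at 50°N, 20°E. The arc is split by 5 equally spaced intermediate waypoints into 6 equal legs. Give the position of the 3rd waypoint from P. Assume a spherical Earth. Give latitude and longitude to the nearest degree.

≈ 26°N, 45°E

The haversine formula gives a central angle δ ≈ 1.056 rad (60.5°) between the endpoints.
Interpolate at f = 3/6 with slerp weights a = sin((1−f)δ)/sin δ ≈ 0.579, b = sin(fδ)/sin δ ≈ 0.579.
p = a·p₁ + b·p₂ ≈ (0.639, 0.629, 0.443); φ = arcsin(p_z) ≈ 26.32°, λ = atan2(p_y, p_x) ≈ 44.53°.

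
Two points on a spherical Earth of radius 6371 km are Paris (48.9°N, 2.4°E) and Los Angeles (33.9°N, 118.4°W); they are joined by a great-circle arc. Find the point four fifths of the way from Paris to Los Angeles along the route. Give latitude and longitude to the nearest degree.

From cos δ = sin φ₁ sin φ₂ + cos φ₁ cos φ₂ cos Δλ, the central angle is δ ≈ 1.429 rad (81.9°).
Interpolate at f = 4/5 with slerp weights a = sin((1−f)δ)/sin δ ≈ 0.285, b = sin(fδ)/sin δ ≈ 0.919.
p = a·p₁ + b·p₂ ≈ (-0.176, -0.663, 0.727); φ = arcsin(p_z) ≈ 46.67°, λ = atan2(p_y, p_x) ≈ -104.84°.

≈ 47°N, 105°W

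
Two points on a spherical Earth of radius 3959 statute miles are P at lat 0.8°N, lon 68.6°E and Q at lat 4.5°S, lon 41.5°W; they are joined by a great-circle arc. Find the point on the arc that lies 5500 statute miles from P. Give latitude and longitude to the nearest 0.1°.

Convert each endpoint to a unit vector on the sphere (x = cos φ cos λ, y = cos φ sin λ, z = sin φ).
The central angle between the endpoints is δ = arccos(p₁·p₂) ≈ 1.922 rad (110.1°). The total great-circle distance is δ·R ≈ 1.922 × 3959 ≈ 7608 mi, so the target fraction is f = 5500/7608 ≈ 0.723.
Interpolate at f ≈ 0.723 with slerp weights a = sin((1−f)δ)/sin δ ≈ 0.540, b = sin(fδ)/sin δ ≈ 1.047.
p = a·p₁ + b·p₂ ≈ (0.979, -0.189, -0.075); φ = arcsin(p_z) ≈ -4.28°, λ = atan2(p_y, p_x) ≈ -10.91°.

≈ lat 4.3°S, lon 10.9°W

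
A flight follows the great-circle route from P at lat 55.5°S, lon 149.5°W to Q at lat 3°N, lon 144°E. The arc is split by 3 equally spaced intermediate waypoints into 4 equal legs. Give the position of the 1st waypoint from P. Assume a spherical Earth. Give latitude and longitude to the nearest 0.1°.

≈ lat 44.8°S, lon 176.0°W

The haversine formula gives a central angle δ ≈ 1.387 rad (79.5°) between the endpoints.
Interpolate at f = 1/4 with slerp weights a = sin((1−f)δ)/sin δ ≈ 0.877, b = sin(fδ)/sin δ ≈ 0.346.
p = a·p₁ + b·p₂ ≈ (-0.708, -0.049, -0.705); φ = arcsin(p_z) ≈ -44.83°, λ = atan2(p_y, p_x) ≈ -176.01°.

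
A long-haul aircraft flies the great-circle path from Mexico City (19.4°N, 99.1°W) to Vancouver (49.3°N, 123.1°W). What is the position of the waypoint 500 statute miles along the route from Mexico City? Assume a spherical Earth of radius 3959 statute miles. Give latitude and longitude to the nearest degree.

From cos δ = sin φ₁ sin φ₂ + cos φ₁ cos φ₂ cos Δλ, the central angle is δ ≈ 0.620 rad (35.5°). The total great-circle distance is δ·R ≈ 0.620 × 3959 ≈ 2456 mi, so the target fraction is f = 500/2456 ≈ 0.204.
Interpolate at f ≈ 0.204 with slerp weights a = sin((1−f)δ)/sin δ ≈ 0.816, b = sin(fδ)/sin δ ≈ 0.217.
p = a·p₁ + b·p₂ ≈ (-0.199, -0.878, 0.435); φ = arcsin(p_z) ≈ 25.80°, λ = atan2(p_y, p_x) ≈ -102.76°.

≈ (26°N, 103°W)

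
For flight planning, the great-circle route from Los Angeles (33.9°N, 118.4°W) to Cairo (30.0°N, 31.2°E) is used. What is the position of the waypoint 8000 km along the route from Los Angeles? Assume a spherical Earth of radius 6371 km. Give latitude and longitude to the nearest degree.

Write both endpoints as unit vectors p₁, p₂ with components (cos φ cos λ, cos φ sin λ, sin φ).
The central angle between the endpoints is δ = arccos(p₁·p₂) ≈ 1.919 rad (109.9°). The total great-circle distance is δ·R ≈ 1.919 × 6371 ≈ 12225 km, so the target fraction is f = 8000/12225 ≈ 0.654.
Interpolate at f ≈ 0.654 with slerp weights a = sin((1−f)δ)/sin δ ≈ 0.655, b = sin(fδ)/sin δ ≈ 1.011.
p = a·p₁ + b·p₂ ≈ (0.491, -0.024, 0.871); φ = arcsin(p_z) ≈ 60.57°, λ = atan2(p_y, p_x) ≈ -2.85°.

≈ (61°N, 3°W)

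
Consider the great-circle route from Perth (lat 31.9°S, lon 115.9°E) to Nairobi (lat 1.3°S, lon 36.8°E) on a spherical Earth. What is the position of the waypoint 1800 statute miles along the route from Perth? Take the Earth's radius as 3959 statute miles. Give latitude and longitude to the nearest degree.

Convert each endpoint to a unit vector on the sphere (x = cos φ cos λ, y = cos φ sin λ, z = sin φ).
The central angle between the endpoints is δ = arccos(p₁·p₂) ≈ 1.397 rad (80.1°). The total great-circle distance is δ·R ≈ 1.397 × 3959 ≈ 5532 mi, so the target fraction is f = 1800/5532 ≈ 0.325.
Interpolate at f ≈ 0.325 with slerp weights a = sin((1−f)δ)/sin δ ≈ 0.822, b = sin(fδ)/sin δ ≈ 0.446.
p = a·p₁ + b·p₂ ≈ (0.052, 0.894, -0.444); φ = arcsin(p_z) ≈ -26.37°, λ = atan2(p_y, p_x) ≈ 86.66°.

≈ lat 26°S, lon 87°E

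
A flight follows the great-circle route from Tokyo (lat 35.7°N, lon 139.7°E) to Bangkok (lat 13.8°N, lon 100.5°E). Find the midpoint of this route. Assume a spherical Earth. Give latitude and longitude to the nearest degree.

≈ lat 26°N, lon 118°E

From cos δ = sin φ₁ sin φ₂ + cos φ₁ cos φ₂ cos Δλ, the central angle is δ ≈ 0.722 rad (41.4°).
Interpolate at f = 1/2 with slerp weights a = sin((1−f)δ)/sin δ ≈ 0.534, b = sin(fδ)/sin δ ≈ 0.534.
p = a·p₁ + b·p₂ ≈ (-0.426, 0.791, 0.439); φ = arcsin(p_z) ≈ 26.06°, λ = atan2(p_y, p_x) ≈ 118.28°.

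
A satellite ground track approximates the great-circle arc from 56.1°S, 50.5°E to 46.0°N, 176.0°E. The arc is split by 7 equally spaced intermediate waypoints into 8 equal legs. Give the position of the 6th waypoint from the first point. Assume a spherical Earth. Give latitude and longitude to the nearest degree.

The haversine formula gives a central angle δ ≈ 2.536 rad (145.3°) between the endpoints.
Interpolate at f = 6/8 with slerp weights a = sin((1−f)δ)/sin δ ≈ 1.040, b = sin(fδ)/sin δ ≈ 1.661.
p = a·p₁ + b·p₂ ≈ (-0.782, 0.528, 0.331); φ = arcsin(p_z) ≈ 19.35°, λ = atan2(p_y, p_x) ≈ 145.96°.

≈ 19°N, 146°E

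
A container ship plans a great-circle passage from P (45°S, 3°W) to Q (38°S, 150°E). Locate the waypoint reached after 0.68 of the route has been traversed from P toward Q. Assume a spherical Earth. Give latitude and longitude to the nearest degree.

Convert each endpoint to a unit vector on the sphere (x = cos φ cos λ, y = cos φ sin λ, z = sin φ).
The central angle between the endpoints is δ = arccos(p₁·p₂) ≈ 1.632 rad (93.5°).
Interpolate at f = 0.68 with slerp weights a = sin((1−f)δ)/sin δ ≈ 0.500, b = sin(fδ)/sin δ ≈ 0.897.
p = a·p₁ + b·p₂ ≈ (-0.259, 0.335, -0.906); φ = arcsin(p_z) ≈ -64.93°, λ = atan2(p_y, p_x) ≈ 127.75°.

≈ (65°S, 128°E)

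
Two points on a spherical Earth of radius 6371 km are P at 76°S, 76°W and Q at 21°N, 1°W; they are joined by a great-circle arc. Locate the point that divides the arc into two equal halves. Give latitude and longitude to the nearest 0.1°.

The haversine formula gives a central angle δ ≈ 1.864 rad (106.8°) between the endpoints.
Interpolate at f = 1/2 with slerp weights a = sin((1−f)δ)/sin δ ≈ 0.839, b = sin(fδ)/sin δ ≈ 0.839.
p = a·p₁ + b·p₂ ≈ (0.832, -0.211, -0.513); φ = arcsin(p_z) ≈ -30.88°, λ = atan2(p_y, p_x) ≈ -14.20°.

≈ 30.9°S, 14.2°W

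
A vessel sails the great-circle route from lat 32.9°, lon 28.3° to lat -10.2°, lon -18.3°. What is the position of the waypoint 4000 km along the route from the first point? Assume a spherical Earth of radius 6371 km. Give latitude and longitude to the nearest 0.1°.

≈ lat 8.7°, lon -0.5°

Write both endpoints as unit vectors p₁, p₂ with components (cos φ cos λ, cos φ sin λ, sin φ).
The central angle between the endpoints is δ = arccos(p₁·p₂) ≈ 1.080 rad (61.9°). The total great-circle distance is δ·R ≈ 1.080 × 6371 ≈ 6879 km, so the target fraction is f = 4000/6879 ≈ 0.581.
Interpolate at f ≈ 0.581 with slerp weights a = sin((1−f)δ)/sin δ ≈ 0.495, b = sin(fδ)/sin δ ≈ 0.666.
p = a·p₁ + b·p₂ ≈ (0.988, -0.009, 0.151); φ = arcsin(p_z) ≈ 8.68°, λ = atan2(p_y, p_x) ≈ -0.51°.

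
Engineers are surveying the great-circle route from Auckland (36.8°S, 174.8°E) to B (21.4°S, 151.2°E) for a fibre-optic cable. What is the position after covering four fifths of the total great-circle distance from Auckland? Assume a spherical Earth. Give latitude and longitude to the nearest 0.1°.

Write both endpoints as unit vectors p₁, p₂ with components (cos φ cos λ, cos φ sin λ, sin φ).
The central angle between the endpoints is δ = arccos(p₁·p₂) ≈ 0.447 rad (25.6°).
Interpolate at f = 4/5 with slerp weights a = sin((1−f)δ)/sin δ ≈ 0.207, b = sin(fδ)/sin δ ≈ 0.810.
p = a·p₁ + b·p₂ ≈ (-0.825, 0.378, -0.419); φ = arcsin(p_z) ≈ -24.78°, λ = atan2(p_y, p_x) ≈ 155.38°.

≈ (24.8°S, 155.4°E)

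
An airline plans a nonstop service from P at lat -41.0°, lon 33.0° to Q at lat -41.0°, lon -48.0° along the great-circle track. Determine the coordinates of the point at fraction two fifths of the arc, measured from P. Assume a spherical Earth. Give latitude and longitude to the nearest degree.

From cos δ = sin φ₁ sin φ₂ + cos φ₁ cos φ₂ cos Δλ, the central angle is δ ≈ 1.025 rad (58.7°).
Interpolate at f = 2/5 with slerp weights a = sin((1−f)δ)/sin δ ≈ 0.675, b = sin(fδ)/sin δ ≈ 0.466.
p = a·p₁ + b·p₂ ≈ (0.663, 0.016, -0.749); φ = arcsin(p_z) ≈ -48.48°, λ = atan2(p_y, p_x) ≈ 1.38°.

≈ lat -48°, lon 1°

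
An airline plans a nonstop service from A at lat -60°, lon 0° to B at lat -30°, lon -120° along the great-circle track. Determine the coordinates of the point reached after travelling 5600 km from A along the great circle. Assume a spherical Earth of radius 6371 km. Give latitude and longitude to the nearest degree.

≈ lat -53°, lon -100°

The haversine formula gives a central angle δ ≈ 1.353 rad (77.5°) between the endpoints. The total great-circle distance is δ·R ≈ 1.353 × 6371 ≈ 8617 km, so the target fraction is f = 5600/8617 ≈ 0.650.
Interpolate at f ≈ 0.650 with slerp weights a = sin((1−f)δ)/sin δ ≈ 0.467, b = sin(fδ)/sin δ ≈ 0.789.
p = a·p₁ + b·p₂ ≈ (-0.108, -0.592, -0.799); φ = arcsin(p_z) ≈ -53.03°, λ = atan2(p_y, p_x) ≈ -100.34°.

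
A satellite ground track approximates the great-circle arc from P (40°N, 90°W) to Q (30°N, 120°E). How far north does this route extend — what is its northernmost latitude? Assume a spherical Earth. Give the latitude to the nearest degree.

The great circle lies in the plane with unit normal n̂ = (p₁ × p₂)/|p₁ × p₂|.
Here n̂_z ≈ -0.343; the vertex latitude is φ_max = arccos|n̂_z| ≈ 69.9°.
Check via Clairaut: cos φ_max = |cos φ₁| · sin C = cos(40.0°)·sin(26.6°) ≈ 0.343, again giving ≈ 69.9°.

≈ 70°N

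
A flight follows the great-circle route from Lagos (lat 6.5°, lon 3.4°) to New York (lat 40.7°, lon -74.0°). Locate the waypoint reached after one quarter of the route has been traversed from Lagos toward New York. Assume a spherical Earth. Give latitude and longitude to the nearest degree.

Write both endpoints as unit vectors p₁, p₂ with components (cos φ cos λ, cos φ sin λ, sin φ).
The central angle between the endpoints is δ = arccos(p₁·p₂) ≈ 1.330 rad (76.2°).
Interpolate at f = 1/4 with slerp weights a = sin((1−f)δ)/sin δ ≈ 0.865, b = sin(fδ)/sin δ ≈ 0.336.
p = a·p₁ + b·p₂ ≈ (0.928, -0.194, 0.317); φ = arcsin(p_z) ≈ 18.49°, λ = atan2(p_y, p_x) ≈ -11.80°.

≈ lat 18°, lon -12°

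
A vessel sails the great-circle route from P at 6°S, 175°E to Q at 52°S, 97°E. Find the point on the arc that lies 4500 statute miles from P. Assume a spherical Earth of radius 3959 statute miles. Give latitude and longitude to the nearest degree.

The haversine formula gives a central angle δ ≈ 1.360 rad (77.9°) between the endpoints. The total great-circle distance is δ·R ≈ 1.360 × 3959 ≈ 5382 mi, so the target fraction is f = 4500/5382 ≈ 0.836.
Interpolate at f ≈ 0.836 with slerp weights a = sin((1−f)δ)/sin δ ≈ 0.226, b = sin(fδ)/sin δ ≈ 0.928.
p = a·p₁ + b·p₂ ≈ (-0.294, 0.587, -0.755); φ = arcsin(p_z) ≈ -49.01°, λ = atan2(p_y, p_x) ≈ 116.59°.

≈ 49°S, 117°E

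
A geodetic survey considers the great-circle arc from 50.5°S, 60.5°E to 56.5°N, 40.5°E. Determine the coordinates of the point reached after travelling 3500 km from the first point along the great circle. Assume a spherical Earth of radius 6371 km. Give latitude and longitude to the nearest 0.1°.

≈ 19.4°S, 54.2°E

Write both endpoints as unit vectors p₁, p₂ with components (cos φ cos λ, cos φ sin λ, sin φ).
The central angle between the endpoints is δ = arccos(p₁·p₂) ≈ 1.890 rad (108.3°). The total great-circle distance is δ·R ≈ 1.890 × 6371 ≈ 12039 km, so the target fraction is f = 3500/12039 ≈ 0.291.
Interpolate at f ≈ 0.291 with slerp weights a = sin((1−f)δ)/sin δ ≈ 1.025, b = sin(fδ)/sin δ ≈ 0.550.
p = a·p₁ + b·p₂ ≈ (0.552, 0.765, -0.333); φ = arcsin(p_z) ≈ -19.43°, λ = atan2(p_y, p_x) ≈ 54.18°.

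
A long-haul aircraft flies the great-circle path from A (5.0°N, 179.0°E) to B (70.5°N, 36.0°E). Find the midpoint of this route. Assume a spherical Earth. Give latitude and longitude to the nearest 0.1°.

From cos δ = sin φ₁ sin φ₂ + cos φ₁ cos φ₂ cos Δλ, the central angle is δ ≈ 1.755 rad (100.6°).
Interpolate at f = 1/2 with slerp weights a = sin((1−f)δ)/sin δ ≈ 0.783, b = sin(fδ)/sin δ ≈ 0.783.
p = a·p₁ + b·p₂ ≈ (-0.568, 0.167, 0.806); φ = arcsin(p_z) ≈ 53.69°, λ = atan2(p_y, p_x) ≈ 163.61°.

≈ (53.7°N, 163.6°E)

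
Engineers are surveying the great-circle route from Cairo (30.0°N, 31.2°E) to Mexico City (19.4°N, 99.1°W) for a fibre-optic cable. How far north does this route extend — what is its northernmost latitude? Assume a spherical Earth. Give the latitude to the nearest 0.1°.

≈ 48.1°N

The great circle lies in the plane with unit normal n̂ = (p₁ × p₂)/|p₁ × p₂|.
Here n̂_z ≈ -0.668; the vertex latitude is φ_max = arccos|n̂_z| ≈ 48.1°.
Check via Clairaut: cos φ_max = |cos φ₁| · sin C = cos(30.0°)·sin(50.5°) ≈ 0.668, again giving ≈ 48.1°.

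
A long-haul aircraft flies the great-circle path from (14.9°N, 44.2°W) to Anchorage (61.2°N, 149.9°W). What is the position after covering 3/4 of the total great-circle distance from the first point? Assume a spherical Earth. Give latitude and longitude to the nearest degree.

Convert each endpoint to a unit vector on the sphere (x = cos φ cos λ, y = cos φ sin λ, z = sin φ).
The central angle between the endpoints is δ = arccos(p₁·p₂) ≈ 1.471 rad (84.3°).
Interpolate at f = 3/4 with slerp weights a = sin((1−f)δ)/sin δ ≈ 0.361, b = sin(fδ)/sin δ ≈ 0.897.
p = a·p₁ + b·p₂ ≈ (-0.124, -0.460, 0.879); φ = arcsin(p_z) ≈ 61.54°, λ = atan2(p_y, p_x) ≈ -105.03°.

≈ (62°N, 105°W)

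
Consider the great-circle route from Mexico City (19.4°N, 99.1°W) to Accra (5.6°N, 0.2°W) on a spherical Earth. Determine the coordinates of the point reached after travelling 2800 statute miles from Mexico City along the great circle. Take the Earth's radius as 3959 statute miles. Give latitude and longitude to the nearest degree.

Convert each endpoint to a unit vector on the sphere (x = cos φ cos λ, y = cos φ sin λ, z = sin φ).
The central angle between the endpoints is δ = arccos(p₁·p₂) ≈ 1.684 rad (96.5°). The total great-circle distance is δ·R ≈ 1.684 × 3959 ≈ 6666 mi, so the target fraction is f = 2800/6666 ≈ 0.420.
Interpolate at f ≈ 0.420 with slerp weights a = sin((1−f)δ)/sin δ ≈ 0.834, b = sin(fδ)/sin δ ≈ 0.654.
p = a·p₁ + b·p₂ ≈ (0.526, -0.779, 0.341); φ = arcsin(p_z) ≈ 19.93°, λ = atan2(p_y, p_x) ≈ -55.95°.

≈ (20°N, 56°W)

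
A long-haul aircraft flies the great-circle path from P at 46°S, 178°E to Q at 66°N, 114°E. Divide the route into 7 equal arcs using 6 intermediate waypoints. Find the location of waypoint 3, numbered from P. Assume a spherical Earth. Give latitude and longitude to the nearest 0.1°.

≈ 3.3°N, 157.9°E

Convert each endpoint to a unit vector on the sphere (x = cos φ cos λ, y = cos φ sin λ, z = sin φ).
The central angle between the endpoints is δ = arccos(p₁·p₂) ≈ 2.133 rad (122.2°).
Interpolate at f = 3/7 with slerp weights a = sin((1−f)δ)/sin δ ≈ 1.110, b = sin(fδ)/sin δ ≈ 0.936.
p = a·p₁ + b·p₂ ≈ (-0.925, 0.375, 0.057); φ = arcsin(p_z) ≈ 3.28°, λ = atan2(p_y, p_x) ≈ 157.95°.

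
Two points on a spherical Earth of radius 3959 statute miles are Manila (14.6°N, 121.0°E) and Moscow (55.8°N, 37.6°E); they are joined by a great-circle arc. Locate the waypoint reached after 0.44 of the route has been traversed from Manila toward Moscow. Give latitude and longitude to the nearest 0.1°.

From cos δ = sin φ₁ sin φ₂ + cos φ₁ cos φ₂ cos Δλ, the central angle is δ ≈ 1.296 rad (74.3°).
Interpolate at f = 0.44 with slerp weights a = sin((1−f)δ)/sin δ ≈ 0.690, b = sin(fδ)/sin δ ≈ 0.561.
p = a·p₁ + b·p₂ ≈ (-0.094, 0.764, 0.638); φ = arcsin(p_z) ≈ 39.63°, λ = atan2(p_y, p_x) ≈ 97.00°.

≈ (39.6°N, 97.0°E)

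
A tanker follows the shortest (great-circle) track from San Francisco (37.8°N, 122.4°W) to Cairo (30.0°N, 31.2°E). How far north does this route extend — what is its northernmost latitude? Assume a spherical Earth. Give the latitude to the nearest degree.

≈ 71°N

The great circle lies in the plane with unit normal n̂ = (p₁ × p₂)/|p₁ × p₂|.
Here n̂_z ≈ +0.320; the vertex latitude is φ_max = arccos|n̂_z| ≈ 71.4°.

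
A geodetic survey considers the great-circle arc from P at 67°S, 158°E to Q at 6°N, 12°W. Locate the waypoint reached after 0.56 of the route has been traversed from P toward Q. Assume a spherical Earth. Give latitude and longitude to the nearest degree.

Write both endpoints as unit vectors p₁, p₂ with components (cos φ cos λ, cos φ sin λ, sin φ).
The central angle between the endpoints is δ = arccos(p₁·p₂) ≈ 2.070 rad (118.6°).
Interpolate at f = 0.56 with slerp weights a = sin((1−f)δ)/sin δ ≈ 0.900, b = sin(fδ)/sin δ ≈ 1.044.
p = a·p₁ + b·p₂ ≈ (0.690, -0.084, -0.719); φ = arcsin(p_z) ≈ -46.00°, λ = atan2(p_y, p_x) ≈ -6.96°.

≈ 46°S, 7°W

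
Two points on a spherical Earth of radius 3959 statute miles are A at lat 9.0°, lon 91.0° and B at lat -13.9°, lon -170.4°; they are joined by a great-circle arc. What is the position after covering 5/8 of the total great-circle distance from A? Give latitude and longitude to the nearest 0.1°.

≈ lat -6.9°, lon 151.9°

Write both endpoints as unit vectors p₁, p₂ with components (cos φ cos λ, cos φ sin λ, sin φ).
The central angle between the endpoints is δ = arccos(p₁·p₂) ≈ 1.753 rad (100.4°).
Interpolate at f = 5/8 with slerp weights a = sin((1−f)δ)/sin δ ≈ 0.621, b = sin(fδ)/sin δ ≈ 0.904.
p = a·p₁ + b·p₂ ≈ (-0.876, 0.467, -0.120); φ = arcsin(p_z) ≈ -6.89°, λ = atan2(p_y, p_x) ≈ 151.93°.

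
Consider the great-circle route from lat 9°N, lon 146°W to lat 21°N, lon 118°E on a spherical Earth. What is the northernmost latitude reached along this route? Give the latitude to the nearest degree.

The great circle lies in the plane with unit normal n̂ = (p₁ × p₂)/|p₁ × p₂|.
Here n̂_z ≈ -0.918; the vertex latitude is φ_max = arccos|n̂_z| ≈ 23.4°.

≈ 23°N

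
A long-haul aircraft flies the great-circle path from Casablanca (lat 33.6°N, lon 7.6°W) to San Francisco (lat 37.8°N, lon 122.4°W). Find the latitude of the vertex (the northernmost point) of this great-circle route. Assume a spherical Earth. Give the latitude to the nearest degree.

≈ 53°N

The great circle lies in the plane with unit normal n̂ = (p₁ × p₂)/|p₁ × p₂|.
Here n̂_z ≈ -0.599; the vertex latitude is φ_max = arccos|n̂_z| ≈ 53.2°.
Check via Clairaut: cos φ_max = |cos φ₁| · sin C = cos(33.6°)·sin(45.9°) ≈ 0.599, again giving ≈ 53.2°.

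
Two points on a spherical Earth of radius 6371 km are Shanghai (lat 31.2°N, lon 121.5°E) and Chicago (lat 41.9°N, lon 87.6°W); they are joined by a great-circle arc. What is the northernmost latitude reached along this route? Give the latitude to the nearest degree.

The great circle lies in the plane with unit normal n̂ = (p₁ × p₂)/|p₁ × p₂|.
Here n̂_z ≈ +0.317; the vertex latitude is φ_max = arccos|n̂_z| ≈ 71.5°.
Check via Clairaut: cos φ_max = |cos φ₁| · sin C = cos(31.2°)·sin(21.7°) ≈ 0.317, again giving ≈ 71.5°.

≈ 72°N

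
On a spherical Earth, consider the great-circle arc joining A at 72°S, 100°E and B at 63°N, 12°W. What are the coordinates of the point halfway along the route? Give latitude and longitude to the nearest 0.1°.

Write both endpoints as unit vectors p₁, p₂ with components (cos φ cos λ, cos φ sin λ, sin φ).
The central angle between the endpoints is δ = arccos(p₁·p₂) ≈ 2.690 rad (154.2°).
Interpolate at f = 1/2 with slerp weights a = sin((1−f)δ)/sin δ ≈ 2.236, b = sin(fδ)/sin δ ≈ 2.236.
p = a·p₁ + b·p₂ ≈ (0.873, 0.469, -0.134); φ = arcsin(p_z) ≈ -7.71°, λ = atan2(p_y, p_x) ≈ 28.27°.

≈ 7.7°S, 28.3°E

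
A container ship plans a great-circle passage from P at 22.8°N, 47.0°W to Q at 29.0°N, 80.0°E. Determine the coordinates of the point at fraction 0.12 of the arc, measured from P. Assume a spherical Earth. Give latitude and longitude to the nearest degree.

Write both endpoints as unit vectors p₁, p₂ with components (cos φ cos λ, cos φ sin λ, sin φ).
The central angle between the endpoints is δ = arccos(p₁·p₂) ≈ 1.873 rad (107.3°).
Interpolate at f = 0.12 with slerp weights a = sin((1−f)δ)/sin δ ≈ 1.044, b = sin(fδ)/sin δ ≈ 0.233.
p = a·p₁ + b·p₂ ≈ (0.692, -0.503, 0.518); φ = arcsin(p_z) ≈ 31.19°, λ = atan2(p_y, p_x) ≈ -36.01°.

≈ 31°N, 36°W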